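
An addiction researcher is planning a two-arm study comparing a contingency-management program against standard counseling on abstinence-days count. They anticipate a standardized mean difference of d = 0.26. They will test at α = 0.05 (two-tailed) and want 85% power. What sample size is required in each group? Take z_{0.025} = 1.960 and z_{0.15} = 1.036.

For two independent groups with equal n: n = 2·((z_{α/2} + z_β) / d)².
z_{α/2} + z_β = 1.960 + 1.036 = 2.996.
n = 2 × (2.996 / 0.26)² = 2 × 11.523² = 2 × 132.78 = 265.6.
Round up to the next whole participant.

n = 266 per group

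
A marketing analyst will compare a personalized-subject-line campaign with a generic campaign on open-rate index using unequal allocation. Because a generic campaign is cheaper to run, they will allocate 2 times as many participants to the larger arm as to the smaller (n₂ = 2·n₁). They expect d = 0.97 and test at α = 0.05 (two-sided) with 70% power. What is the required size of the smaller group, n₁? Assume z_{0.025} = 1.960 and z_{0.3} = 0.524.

With allocation ratio k = n₂/n₁ = 2, Var(x̄₁−x̄₂) = σ²(1/n₁ + 1/(k·n₁)) = σ²·(k+1)/(k·n₁).
So n₁ = (1 + 1/k)·((z_{α/2} + z_β)/d)² = 1.500 × (2.484/0.97)².
n₁ = 1.500 × 6.56 = 9.8.
Round up: n₁ = 10, giving n₂ = 2 × 10 = 20.

n₁ = 10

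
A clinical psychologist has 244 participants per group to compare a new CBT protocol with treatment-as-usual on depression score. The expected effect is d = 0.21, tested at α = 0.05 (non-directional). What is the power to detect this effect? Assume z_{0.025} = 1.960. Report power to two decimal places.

For two equal groups, power = Φ(d·√(n/2) − z_{α/2}).
d·√(n/2) = 0.21 × √(244/2) = 0.21 × 11.045 = 2.320.
z_β = 2.320 − 1.960 = 0.360.
Power = Φ(0.360) = 0.640.

power ≈ 0.64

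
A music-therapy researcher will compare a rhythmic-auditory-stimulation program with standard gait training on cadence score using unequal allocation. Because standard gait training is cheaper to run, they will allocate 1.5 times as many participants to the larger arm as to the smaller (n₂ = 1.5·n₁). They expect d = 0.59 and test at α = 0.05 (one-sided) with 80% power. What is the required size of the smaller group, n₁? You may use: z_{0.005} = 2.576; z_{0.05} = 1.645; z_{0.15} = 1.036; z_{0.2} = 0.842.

With allocation ratio k = n₂/n₁ = 1.5, Var(x̄₁−x̄₂) = σ²(1/n₁ + 1/(k·n₁)) = σ²·(k+1)/(k·n₁).
So n₁ = (1 + 1/k)·((z_{α} + z_β)/d)² = 1.667 × (2.487/0.59)².
n₁ = 1.667 × 17.77 = 29.6.
Round up: n₁ = 30, giving n₂ = 1.5 × 30 = 45.

n₁ = 30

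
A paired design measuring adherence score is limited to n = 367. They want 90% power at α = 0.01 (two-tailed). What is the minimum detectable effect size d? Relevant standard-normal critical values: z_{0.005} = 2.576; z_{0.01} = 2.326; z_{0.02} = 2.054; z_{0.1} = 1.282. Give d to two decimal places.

For a single sample (or paired design) of n = 367: d_min = (z_{α/2} + z_β)/√n.
z-sum = 2.576 + 1.282 = 3.858.
d_min = 3.858 / √367 = 3.858 / 19.157 = 0.201.

d_min ≈ 0.20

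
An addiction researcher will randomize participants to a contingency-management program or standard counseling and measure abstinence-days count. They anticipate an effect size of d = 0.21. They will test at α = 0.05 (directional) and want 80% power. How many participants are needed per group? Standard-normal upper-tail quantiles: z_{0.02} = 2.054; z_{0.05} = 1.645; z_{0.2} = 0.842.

n = 281 per group

For two independent groups with equal n: n = 2·((z_{α} + z_β) / d)².
z_{α} + z_β = 1.645 + 0.842 = 2.487.
n = 2 × (2.487 / 0.21)² = 2 × 11.843² = 2 × 140.25 = 280.5.
Round up to the next whole participant.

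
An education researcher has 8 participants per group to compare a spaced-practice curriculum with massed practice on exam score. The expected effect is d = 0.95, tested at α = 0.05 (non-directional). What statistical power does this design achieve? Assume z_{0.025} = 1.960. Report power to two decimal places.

power ≈ 0.48

For two equal groups, power = Φ(d·√(n/2) − z_{α/2}).
d·√(n/2) = 0.95 × √(8/2) = 0.95 × 2.000 = 1.900.
z_β = 1.900 − 1.960 = -0.060.
Power = Φ(-0.060) = 0.476.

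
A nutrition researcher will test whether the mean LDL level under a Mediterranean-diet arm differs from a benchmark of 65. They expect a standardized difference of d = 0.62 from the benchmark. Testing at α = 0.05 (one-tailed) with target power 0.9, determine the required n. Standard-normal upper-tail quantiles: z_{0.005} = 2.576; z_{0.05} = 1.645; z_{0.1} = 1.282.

For a one-sample test: n = ((z_{α} + z_β) / d)².
z_{α} + z_β = 1.645 + 1.282 = 2.927.
n = (2.927 / 0.62)² = 4.721² = 22.29.
Round up.

n = 23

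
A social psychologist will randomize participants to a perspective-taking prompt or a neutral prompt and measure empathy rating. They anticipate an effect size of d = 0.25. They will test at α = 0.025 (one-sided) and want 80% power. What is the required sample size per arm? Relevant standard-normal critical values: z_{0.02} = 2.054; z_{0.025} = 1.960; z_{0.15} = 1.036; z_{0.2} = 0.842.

For two independent groups with equal n: n = 2·((z_{α} + z_β) / d)².
z_{α} + z_β = 1.960 + 0.842 = 2.802.
n = 2 × (2.802 / 0.25)² = 2 × 11.208² = 2 × 125.62 = 251.2.
Round up to the next whole participant.

n = 252 per group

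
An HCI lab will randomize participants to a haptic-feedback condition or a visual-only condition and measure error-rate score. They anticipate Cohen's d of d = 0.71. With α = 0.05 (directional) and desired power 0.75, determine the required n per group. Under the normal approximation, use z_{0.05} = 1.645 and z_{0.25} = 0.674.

For two independent groups with equal n: n = 2·((z_{α} + z_β) / d)².
z_{α} + z_β = 1.645 + 0.674 = 2.319.
n = 2 × (2.319 / 0.71)² = 2 × 3.266² = 2 × 10.67 = 21.3.
Round up to the next whole participant.

n = 22 per group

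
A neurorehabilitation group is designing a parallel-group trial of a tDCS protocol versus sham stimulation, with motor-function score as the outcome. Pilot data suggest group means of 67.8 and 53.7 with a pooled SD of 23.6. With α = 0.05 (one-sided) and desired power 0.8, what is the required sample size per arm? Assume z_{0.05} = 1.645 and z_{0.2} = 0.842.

Cohen's d = |M₁ − M₂| / SD_pooled = |67.8 − 53.7| / 23.6 = 14.1 / 23.6 = 0.597.
For two independent groups with equal n: n = 2·((z_{α} + z_β) / d)².
z_{α} + z_β = 1.645 + 0.842 = 2.487.
n = 2 × (2.487 / 0.597)² = 2 × 4.166² = 2 × 17.35 = 34.7.
Round up to the next whole participant.

n = 35 per group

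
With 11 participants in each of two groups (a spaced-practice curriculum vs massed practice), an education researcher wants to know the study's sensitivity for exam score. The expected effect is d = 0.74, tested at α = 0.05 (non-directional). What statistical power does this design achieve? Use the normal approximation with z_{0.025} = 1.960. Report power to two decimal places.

For two equal groups, power = Φ(d·√(n/2) − z_{α/2}).
d·√(n/2) = 0.74 × √(11/2) = 0.74 × 2.345 = 1.735.
z_β = 1.735 − 1.960 = -0.225.
Power = Φ(-0.225) = 0.411.

power ≈ 0.41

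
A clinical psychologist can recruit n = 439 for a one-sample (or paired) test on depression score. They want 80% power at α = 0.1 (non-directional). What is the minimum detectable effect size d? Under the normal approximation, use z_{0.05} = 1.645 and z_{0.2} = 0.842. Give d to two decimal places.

d_min ≈ 0.12

For a single sample (or paired design) of n = 439: d_min = (z_{α/2} + z_β)/√n.
z-sum = 1.645 + 0.842 = 2.487.
d_min = 2.487 / √439 = 2.487 / 20.952 = 0.119.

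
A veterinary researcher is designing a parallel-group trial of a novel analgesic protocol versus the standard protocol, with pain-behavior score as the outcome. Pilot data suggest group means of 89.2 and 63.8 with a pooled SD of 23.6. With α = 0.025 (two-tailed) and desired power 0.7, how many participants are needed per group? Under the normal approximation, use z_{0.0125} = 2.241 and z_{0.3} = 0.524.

n = 14 per group

Cohen's d = |M₁ − M₂| / SD_pooled = |89.2 − 63.8| / 23.6 = 25.4 / 23.6 = 1.076.
For two independent groups with equal n: n = 2·((z_{α/2} + z_β) / d)².
z_{α/2} + z_β = 2.241 + 0.524 = 2.765.
n = 2 × (2.765 / 1.076)² = 2 × 2.570² = 2 × 6.60 = 13.2.
Round up to the next whole participant.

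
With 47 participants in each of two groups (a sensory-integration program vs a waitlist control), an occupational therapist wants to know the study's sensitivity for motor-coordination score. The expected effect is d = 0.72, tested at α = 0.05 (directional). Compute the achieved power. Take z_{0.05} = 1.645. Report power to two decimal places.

power ≈ 0.97

For two equal groups, power = Φ(d·√(n/2) − z_{α}).
d·√(n/2) = 0.72 × √(47/2) = 0.72 × 4.848 = 3.490.
z_β = 3.490 − 1.645 = 1.845.
Power = Φ(1.845) = 0.968.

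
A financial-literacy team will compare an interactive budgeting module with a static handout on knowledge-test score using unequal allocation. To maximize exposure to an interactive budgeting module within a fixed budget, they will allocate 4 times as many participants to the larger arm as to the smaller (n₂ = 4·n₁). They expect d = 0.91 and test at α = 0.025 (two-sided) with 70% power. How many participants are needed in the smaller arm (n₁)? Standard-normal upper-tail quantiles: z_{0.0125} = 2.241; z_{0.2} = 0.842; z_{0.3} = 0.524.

n₁ = 12

With allocation ratio k = n₂/n₁ = 4, Var(x̄₁−x̄₂) = σ²(1/n₁ + 1/(k·n₁)) = σ²·(k+1)/(k·n₁).
So n₁ = (1 + 1/k)·((z_{α/2} + z_β)/d)² = 1.250 × (2.765/0.91)².
n₁ = 1.250 × 9.23 = 11.5.
Round up: n₁ = 12, giving n₂ = 4 × 12 = 48.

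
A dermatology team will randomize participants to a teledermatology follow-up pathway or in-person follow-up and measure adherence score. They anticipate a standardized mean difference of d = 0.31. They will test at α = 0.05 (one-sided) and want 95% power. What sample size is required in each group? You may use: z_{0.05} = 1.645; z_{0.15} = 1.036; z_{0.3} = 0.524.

n = 226 per group

For two independent groups with equal n: n = 2·((z_{α} + z_β) / d)².
z_{α} + z_β = 1.645 + 1.645 = 3.290.
n = 2 × (3.290 / 0.31)² = 2 × 10.613² = 2 × 112.63 = 225.3.
Round up to the next whole participant.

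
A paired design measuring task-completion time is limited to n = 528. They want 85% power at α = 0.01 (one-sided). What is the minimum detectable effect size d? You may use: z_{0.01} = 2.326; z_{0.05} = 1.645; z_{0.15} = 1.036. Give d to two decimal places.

d_min ≈ 0.15

For a single sample (or paired design) of n = 528: d_min = (z_{α} + z_β)/√n.
z-sum = 2.326 + 1.036 = 3.362.
d_min = 3.362 / √528 = 3.362 / 22.978 = 0.146.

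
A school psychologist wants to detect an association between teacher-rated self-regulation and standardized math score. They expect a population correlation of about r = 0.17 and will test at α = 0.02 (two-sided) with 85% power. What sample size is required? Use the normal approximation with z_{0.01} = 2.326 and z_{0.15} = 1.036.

Fisher's z: C = ½·ln((1+r)/(1−r)) = ½·ln(1.4096) = 0.1717.
n = ((z_{α/2} + z_β)/C)² + 3.
(2.326 + 1.036) / 0.1717 = 3.362 / 0.1717 = 19.581.
n = 19.581² + 3 = 383.40 + 3 = 386.4.
Round up.

n = 387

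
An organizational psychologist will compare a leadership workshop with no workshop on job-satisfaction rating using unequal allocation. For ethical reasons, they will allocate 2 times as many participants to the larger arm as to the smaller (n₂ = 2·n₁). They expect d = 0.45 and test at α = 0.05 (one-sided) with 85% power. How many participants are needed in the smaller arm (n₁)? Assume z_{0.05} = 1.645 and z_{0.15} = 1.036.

n₁ = 54

With allocation ratio k = n₂/n₁ = 2, Var(x̄₁−x̄₂) = σ²(1/n₁ + 1/(k·n₁)) = σ²·(k+1)/(k·n₁).
So n₁ = (1 + 1/k)·((z_{α} + z_β)/d)² = 1.500 × (2.681/0.45)².
n₁ = 1.500 × 35.50 = 53.2.
Round up: n₁ = 54, giving n₂ = 2 × 54 = 108.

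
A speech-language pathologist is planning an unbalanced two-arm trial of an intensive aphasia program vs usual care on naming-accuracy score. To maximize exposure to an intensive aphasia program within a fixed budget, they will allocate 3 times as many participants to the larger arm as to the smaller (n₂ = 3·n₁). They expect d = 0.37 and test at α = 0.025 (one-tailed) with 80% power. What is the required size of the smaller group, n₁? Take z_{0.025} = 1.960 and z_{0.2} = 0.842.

n₁ = 77

With allocation ratio k = n₂/n₁ = 3, Var(x̄₁−x̄₂) = σ²(1/n₁ + 1/(k·n₁)) = σ²·(k+1)/(k·n₁).
So n₁ = (1 + 1/k)·((z_{α} + z_β)/d)² = 1.333 × (2.802/0.37)².
n₁ = 1.333 × 57.35 = 76.5.
Round up: n₁ = 77, giving n₂ = 3 × 77 = 231.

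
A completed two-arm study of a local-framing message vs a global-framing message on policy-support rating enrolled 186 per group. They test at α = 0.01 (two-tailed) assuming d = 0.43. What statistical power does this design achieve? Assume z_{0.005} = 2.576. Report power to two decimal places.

For two equal groups, power = Φ(d·√(n/2) − z_{α/2}).
d·√(n/2) = 0.43 × √(186/2) = 0.43 × 9.644 = 4.147.
z_β = 4.147 − 2.576 = 1.571.
Power = Φ(1.571) = 0.942.

power ≈ 0.94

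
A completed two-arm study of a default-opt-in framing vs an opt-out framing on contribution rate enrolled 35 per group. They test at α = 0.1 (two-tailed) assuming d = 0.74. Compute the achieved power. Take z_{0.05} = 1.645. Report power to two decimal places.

For two equal groups, power = Φ(d·√(n/2) − z_{α/2}).
d·√(n/2) = 0.74 × √(35/2) = 0.74 × 4.183 = 3.096.
z_β = 3.096 − 1.645 = 1.451.
Power = Φ(1.451) = 0.927.

power ≈ 0.93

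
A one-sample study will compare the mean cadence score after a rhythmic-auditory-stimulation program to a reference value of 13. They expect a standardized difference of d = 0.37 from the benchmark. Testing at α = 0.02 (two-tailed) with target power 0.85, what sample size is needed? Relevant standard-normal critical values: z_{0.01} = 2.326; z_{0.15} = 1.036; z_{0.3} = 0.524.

For a one-sample test: n = ((z_{α/2} + z_β) / d)².
z_{α/2} + z_β = 2.326 + 1.036 = 3.362.
n = (3.362 / 0.37)² = 9.086² = 82.56.
Round up.

n = 83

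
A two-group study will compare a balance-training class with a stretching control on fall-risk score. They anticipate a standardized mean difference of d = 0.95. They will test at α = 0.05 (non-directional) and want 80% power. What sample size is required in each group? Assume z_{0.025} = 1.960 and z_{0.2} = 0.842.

n = 18 per group

For two independent groups with equal n: n = 2·((z_{α/2} + z_β) / d)².
z_{α/2} + z_β = 1.960 + 0.842 = 2.802.
n = 2 × (2.802 / 0.95)² = 2 × 2.949² = 2 × 8.70 = 17.4.
Round up to the next whole participant.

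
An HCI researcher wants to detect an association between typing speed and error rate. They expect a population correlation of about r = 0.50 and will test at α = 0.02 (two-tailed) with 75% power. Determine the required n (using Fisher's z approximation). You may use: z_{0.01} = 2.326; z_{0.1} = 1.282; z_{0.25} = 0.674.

Fisher's z: C = ½·ln((1+r)/(1−r)) = ½·ln(3.0000) = 0.5493.
n = ((z_{α/2} + z_β)/C)² + 3.
(2.326 + 0.674) / 0.5493 = 3.000 / 0.5493 = 5.461.
n = 5.461² + 3 = 29.83 + 3 = 32.8.
Round up.

n = 33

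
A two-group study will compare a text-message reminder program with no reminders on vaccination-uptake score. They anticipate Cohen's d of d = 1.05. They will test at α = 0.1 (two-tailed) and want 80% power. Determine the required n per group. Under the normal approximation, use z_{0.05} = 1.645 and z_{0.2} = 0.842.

n = 12 per group

For two independent groups with equal n: n = 2·((z_{α/2} + z_β) / d)².
z_{α/2} + z_β = 1.645 + 0.842 = 2.487.
n = 2 × (2.487 / 1.05)² = 2 × 2.369² = 2 × 5.61 = 11.2.
Round up to the next whole participant.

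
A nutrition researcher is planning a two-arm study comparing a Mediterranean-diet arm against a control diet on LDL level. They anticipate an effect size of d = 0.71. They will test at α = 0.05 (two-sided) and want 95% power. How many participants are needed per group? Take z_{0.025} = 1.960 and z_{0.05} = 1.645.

For two independent groups with equal n: n = 2·((z_{α/2} + z_β) / d)².
z_{α/2} + z_β = 1.960 + 1.645 = 3.605.
n = 2 × (3.605 / 0.71)² = 2 × 5.077² = 2 × 25.78 = 51.6.
Round up to the next whole participant.

n = 52 per group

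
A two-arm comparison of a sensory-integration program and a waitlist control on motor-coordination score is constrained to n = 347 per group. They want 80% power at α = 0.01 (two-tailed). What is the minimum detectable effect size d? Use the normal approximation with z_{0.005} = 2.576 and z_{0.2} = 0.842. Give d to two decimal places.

For two independent groups of n = 347 each: d_min = (z_{α/2} + z_β)·√(2/n).
z-sum = 2.576 + 0.842 = 3.418.
d_min = 3.418 × √(2/347) = 3.418 × 0.0759 = 0.259.

d_min ≈ 0.26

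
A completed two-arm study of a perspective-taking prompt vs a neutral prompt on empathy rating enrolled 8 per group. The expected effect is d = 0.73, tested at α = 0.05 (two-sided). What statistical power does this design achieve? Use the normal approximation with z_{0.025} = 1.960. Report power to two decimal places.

power ≈ 0.31

For two equal groups, power = Φ(d·√(n/2) − z_{α/2}).
d·√(n/2) = 0.73 × √(8/2) = 0.73 × 2.000 = 1.460.
z_β = 1.460 − 1.960 = -0.500.
Power = Φ(-0.500) = 0.309.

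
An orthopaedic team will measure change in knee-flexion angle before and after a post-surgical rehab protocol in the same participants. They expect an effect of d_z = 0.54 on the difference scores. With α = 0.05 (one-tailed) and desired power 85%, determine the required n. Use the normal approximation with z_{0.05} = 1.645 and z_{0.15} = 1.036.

For a paired (one-sample on differences) test: n = ((z_{α} + z_β) / d)².
z_{α} + z_β = 1.645 + 1.036 = 2.681.
n = (2.681 / 0.54)² = 4.965² = 24.65.
Round up.

n = 25 pairs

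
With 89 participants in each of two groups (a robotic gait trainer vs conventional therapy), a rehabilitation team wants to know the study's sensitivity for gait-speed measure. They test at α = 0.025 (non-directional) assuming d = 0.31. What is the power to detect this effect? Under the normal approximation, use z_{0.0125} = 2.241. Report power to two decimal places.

power ≈ 0.43

For two equal groups, power = Φ(d·√(n/2) − z_{α/2}).
d·√(n/2) = 0.31 × √(89/2) = 0.31 × 6.671 = 2.068.
z_β = 2.068 − 2.241 = -0.173.
Power = Φ(-0.173) = 0.431.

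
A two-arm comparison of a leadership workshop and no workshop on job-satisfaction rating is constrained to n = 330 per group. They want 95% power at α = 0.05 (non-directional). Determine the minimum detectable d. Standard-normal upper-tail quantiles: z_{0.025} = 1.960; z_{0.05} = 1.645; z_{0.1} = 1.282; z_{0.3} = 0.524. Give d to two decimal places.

For two independent groups of n = 330 each: d_min = (z_{α/2} + z_β)·√(2/n).
z-sum = 1.960 + 1.645 = 3.605.
d_min = 3.605 × √(2/330) = 3.605 × 0.0778 = 0.281.

d_min ≈ 0.28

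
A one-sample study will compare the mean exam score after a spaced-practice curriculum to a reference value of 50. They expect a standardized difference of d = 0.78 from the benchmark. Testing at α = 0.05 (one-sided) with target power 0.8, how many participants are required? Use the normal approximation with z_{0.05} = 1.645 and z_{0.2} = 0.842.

For a one-sample test: n = ((z_{α} + z_β) / d)².
z_{α} + z_β = 1.645 + 0.842 = 2.487.
n = (2.487 / 0.78)² = 3.188² = 10.17.
Round up.

n = 11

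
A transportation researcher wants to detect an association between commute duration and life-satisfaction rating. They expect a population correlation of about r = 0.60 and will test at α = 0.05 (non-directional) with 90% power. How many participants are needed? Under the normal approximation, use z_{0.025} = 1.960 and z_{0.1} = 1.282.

n = 25

Fisher's z: C = ½·ln((1+r)/(1−r)) = ½·ln(4.0000) = 0.6931.
n = ((z_{α/2} + z_β)/C)² + 3.
(1.960 + 1.282) / 0.6931 = 3.242 / 0.6931 = 4.678.
n = 4.678² + 3 = 21.88 + 3 = 24.9.
Round up.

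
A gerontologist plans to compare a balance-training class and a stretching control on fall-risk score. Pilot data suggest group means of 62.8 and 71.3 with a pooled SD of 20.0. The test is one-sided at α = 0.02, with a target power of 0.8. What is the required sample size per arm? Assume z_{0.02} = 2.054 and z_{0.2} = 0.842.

n = 93 per group

Cohen's d = |M₁ − M₂| / SD_pooled = |62.8 − 71.3| / 20.0 = 8.5 / 20.0 = 0.425.
For two independent groups with equal n: n = 2·((z_{α} + z_β) / d)².
z_{α} + z_β = 2.054 + 0.842 = 2.896.
n = 2 × (2.896 / 0.425)² = 2 × 6.814² = 2 × 46.43 = 92.9.
Round up to the next whole participant.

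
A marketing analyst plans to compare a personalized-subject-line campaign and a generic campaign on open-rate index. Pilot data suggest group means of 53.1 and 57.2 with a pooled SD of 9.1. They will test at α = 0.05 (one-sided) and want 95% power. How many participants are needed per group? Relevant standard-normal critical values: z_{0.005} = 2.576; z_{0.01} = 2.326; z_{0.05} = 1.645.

n = 107 per group

Cohen's d = |M₁ − M₂| / SD_pooled = |53.1 − 57.2| / 9.1 = 4.1 / 9.1 = 0.451.
For two independent groups with equal n: n = 2·((z_{α} + z_β) / d)².
z_{α} + z_β = 1.645 + 1.645 = 3.290.
n = 2 × (3.290 / 0.451)² = 2 × 7.295² = 2 × 53.22 = 106.4.
Round up to the next whole participant.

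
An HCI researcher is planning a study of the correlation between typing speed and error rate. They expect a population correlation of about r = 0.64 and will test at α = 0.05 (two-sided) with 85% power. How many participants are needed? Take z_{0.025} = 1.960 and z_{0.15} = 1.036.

n = 19

Fisher's z: C = ½·ln((1+r)/(1−r)) = ½·ln(4.5556) = 0.7582.
n = ((z_{α/2} + z_β)/C)² + 3.
(1.960 + 1.036) / 0.7582 = 2.996 / 0.7582 = 3.951.
n = 3.951² + 3 = 15.61 + 3 = 18.6.
Round up.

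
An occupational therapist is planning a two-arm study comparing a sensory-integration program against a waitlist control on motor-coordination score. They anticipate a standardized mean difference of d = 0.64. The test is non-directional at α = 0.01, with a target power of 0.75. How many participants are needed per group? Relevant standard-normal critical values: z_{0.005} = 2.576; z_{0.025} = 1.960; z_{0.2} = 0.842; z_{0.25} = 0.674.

n = 52 per group

For two independent groups with equal n: n = 2·((z_{α/2} + z_β) / d)².
z_{α/2} + z_β = 2.576 + 0.674 = 3.250.
n = 2 × (3.250 / 0.64)² = 2 × 5.078² = 2 × 25.79 = 51.6.
Round up to the next whole participant.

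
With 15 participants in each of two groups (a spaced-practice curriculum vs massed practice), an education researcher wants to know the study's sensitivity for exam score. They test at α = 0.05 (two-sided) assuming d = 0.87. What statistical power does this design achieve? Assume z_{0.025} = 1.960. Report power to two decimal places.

power ≈ 0.66

For two equal groups, power = Φ(d·√(n/2) − z_{α/2}).
d·√(n/2) = 0.87 × √(15/2) = 0.87 × 2.739 = 2.383.
z_β = 2.383 − 1.960 = 0.423.
Power = Φ(0.423) = 0.664.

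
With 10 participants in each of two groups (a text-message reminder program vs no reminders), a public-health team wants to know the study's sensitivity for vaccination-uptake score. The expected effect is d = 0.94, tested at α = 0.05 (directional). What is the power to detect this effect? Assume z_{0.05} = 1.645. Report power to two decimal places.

For two equal groups, power = Φ(d·√(n/2) − z_{α}).
d·√(n/2) = 0.94 × √(10/2) = 0.94 × 2.236 = 2.102.
z_β = 2.102 − 1.645 = 0.457.
Power = Φ(0.457) = 0.676.

power ≈ 0.68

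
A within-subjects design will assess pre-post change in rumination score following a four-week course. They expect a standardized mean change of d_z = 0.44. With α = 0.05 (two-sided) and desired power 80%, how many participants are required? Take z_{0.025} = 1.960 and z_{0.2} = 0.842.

For a paired (one-sample on differences) test: n = ((z_{α/2} + z_β) / d)².
z_{α/2} + z_β = 1.960 + 0.842 = 2.802.
n = (2.802 / 0.44)² = 6.368² = 40.55.
Round up.

n = 41 pairs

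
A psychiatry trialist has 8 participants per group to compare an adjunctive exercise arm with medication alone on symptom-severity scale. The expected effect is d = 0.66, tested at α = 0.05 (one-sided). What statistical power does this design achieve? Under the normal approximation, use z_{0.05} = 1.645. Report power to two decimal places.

For two equal groups, power = Φ(d·√(n/2) − z_{α}).
d·√(n/2) = 0.66 × √(8/2) = 0.66 × 2.000 = 1.320.
z_β = 1.320 − 1.645 = -0.325.
Power = Φ(-0.325) = 0.373.

power ≈ 0.37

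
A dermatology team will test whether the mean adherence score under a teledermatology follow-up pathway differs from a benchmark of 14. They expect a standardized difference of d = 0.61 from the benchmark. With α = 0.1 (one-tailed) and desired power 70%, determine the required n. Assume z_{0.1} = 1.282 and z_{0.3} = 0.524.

For a one-sample test: n = ((z_{α} + z_β) / d)².
z_{α} + z_β = 1.282 + 0.524 = 1.806.
n = (1.806 / 0.61)² = 2.961² = 8.77.
Round up.

n = 9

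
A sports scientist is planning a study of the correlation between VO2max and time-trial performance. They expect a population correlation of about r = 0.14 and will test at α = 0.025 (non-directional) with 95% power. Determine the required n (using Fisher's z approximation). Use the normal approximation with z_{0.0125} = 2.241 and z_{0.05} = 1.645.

Fisher's z: C = ½·ln((1+r)/(1−r)) = ½·ln(1.3256) = 0.1409.
n = ((z_{α/2} + z_β)/C)² + 3.
(2.241 + 1.645) / 0.1409 = 3.886 / 0.1409 = 27.580.
n = 27.580² + 3 = 760.65 + 3 = 763.6.
Round up.

n = 764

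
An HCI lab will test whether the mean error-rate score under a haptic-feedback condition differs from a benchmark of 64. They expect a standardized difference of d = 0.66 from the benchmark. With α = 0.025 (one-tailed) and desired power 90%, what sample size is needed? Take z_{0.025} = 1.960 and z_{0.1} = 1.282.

n = 25

For a one-sample test: n = ((z_{α} + z_β) / d)².
z_{α} + z_β = 1.960 + 1.282 = 3.242.
n = (3.242 / 0.66)² = 4.912² = 24.13.
Round up.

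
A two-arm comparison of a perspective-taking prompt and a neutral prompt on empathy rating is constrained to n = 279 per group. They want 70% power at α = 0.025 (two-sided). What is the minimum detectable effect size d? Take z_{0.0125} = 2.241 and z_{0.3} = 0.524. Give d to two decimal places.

d_min ≈ 0.23

For two independent groups of n = 279 each: d_min = (z_{α/2} + z_β)·√(2/n).
z-sum = 2.241 + 0.524 = 2.765.
d_min = 2.765 × √(2/279) = 2.765 × 0.0847 = 0.234.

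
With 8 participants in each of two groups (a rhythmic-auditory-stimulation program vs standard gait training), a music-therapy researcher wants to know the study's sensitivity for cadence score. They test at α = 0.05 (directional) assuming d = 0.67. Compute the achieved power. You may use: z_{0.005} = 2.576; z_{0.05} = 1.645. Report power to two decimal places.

power ≈ 0.38

For two equal groups, power = Φ(d·√(n/2) − z_{α}).
d·√(n/2) = 0.67 × √(8/2) = 0.67 × 2.000 = 1.340.
z_β = 1.340 − 1.645 = -0.305.
Power = Φ(-0.305) = 0.380.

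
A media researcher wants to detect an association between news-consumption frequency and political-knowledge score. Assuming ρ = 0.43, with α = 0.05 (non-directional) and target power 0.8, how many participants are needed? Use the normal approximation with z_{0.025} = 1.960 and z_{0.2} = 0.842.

Fisher's z: C = ½·ln((1+r)/(1−r)) = ½·ln(2.5088) = 0.4599.
n = ((z_{α/2} + z_β)/C)² + 3.
(1.960 + 0.842) / 0.4599 = 2.802 / 0.4599 = 6.093.
n = 6.093² + 3 = 37.12 + 3 = 40.1.
Round up.

n = 41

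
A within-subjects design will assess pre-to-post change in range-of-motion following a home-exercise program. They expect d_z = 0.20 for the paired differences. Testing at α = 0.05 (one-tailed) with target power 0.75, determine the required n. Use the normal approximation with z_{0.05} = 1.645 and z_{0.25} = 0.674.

For a paired (one-sample on differences) test: n = ((z_{α} + z_β) / d)².
z_{α} + z_β = 1.645 + 0.674 = 2.319.
n = (2.319 / 0.20)² = 11.595² = 134.44.
Round up.

n = 135 pairs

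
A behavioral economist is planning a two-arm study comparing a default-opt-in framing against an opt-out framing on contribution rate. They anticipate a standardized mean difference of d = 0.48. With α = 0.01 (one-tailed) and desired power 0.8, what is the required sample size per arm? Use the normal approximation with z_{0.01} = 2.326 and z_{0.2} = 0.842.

n = 88 per group

For two independent groups with equal n: n = 2·((z_{α} + z_β) / d)².
z_{α} + z_β = 2.326 + 0.842 = 3.168.
n = 2 × (3.168 / 0.48)² = 2 × 6.600² = 2 × 43.56 = 87.1.
Round up to the next whole participant.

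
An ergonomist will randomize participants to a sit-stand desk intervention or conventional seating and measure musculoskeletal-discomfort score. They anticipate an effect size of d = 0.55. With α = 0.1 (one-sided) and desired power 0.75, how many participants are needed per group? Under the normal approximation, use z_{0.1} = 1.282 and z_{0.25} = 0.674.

n = 26 per group

For two independent groups with equal n: n = 2·((z_{α} + z_β) / d)².
z_{α} + z_β = 1.282 + 0.674 = 1.956.
n = 2 × (1.956 / 0.55)² = 2 × 3.556² = 2 × 12.65 = 25.3.
Round up to the next whole participant.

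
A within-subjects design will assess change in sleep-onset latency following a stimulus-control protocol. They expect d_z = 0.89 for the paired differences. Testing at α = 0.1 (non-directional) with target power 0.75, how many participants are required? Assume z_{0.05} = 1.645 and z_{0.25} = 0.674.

For a paired (one-sample on differences) test: n = ((z_{α/2} + z_β) / d)².
z_{α/2} + z_β = 1.645 + 0.674 = 2.319.
n = (2.319 / 0.89)² = 2.606² = 6.79.
Round up.

n = 7 pairs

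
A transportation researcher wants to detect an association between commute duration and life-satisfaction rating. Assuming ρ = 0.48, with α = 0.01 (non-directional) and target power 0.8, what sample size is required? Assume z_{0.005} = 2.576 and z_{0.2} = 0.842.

Fisher's z: C = ½·ln((1+r)/(1−r)) = ½·ln(2.8462) = 0.5230.
n = ((z_{α/2} + z_β)/C)² + 3.
(2.576 + 0.842) / 0.5230 = 3.418 / 0.5230 = 6.535.
n = 6.535² + 3 = 42.71 + 3 = 45.7.
Round up.

n = 46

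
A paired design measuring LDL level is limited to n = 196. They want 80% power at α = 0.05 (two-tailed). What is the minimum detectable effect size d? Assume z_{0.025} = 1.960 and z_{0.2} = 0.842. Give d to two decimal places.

d_min ≈ 0.20

For a single sample (or paired design) of n = 196: d_min = (z_{α/2} + z_β)/√n.
z-sum = 1.960 + 0.842 = 2.802.
d_min = 2.802 / √196 = 2.802 / 14.000 = 0.200.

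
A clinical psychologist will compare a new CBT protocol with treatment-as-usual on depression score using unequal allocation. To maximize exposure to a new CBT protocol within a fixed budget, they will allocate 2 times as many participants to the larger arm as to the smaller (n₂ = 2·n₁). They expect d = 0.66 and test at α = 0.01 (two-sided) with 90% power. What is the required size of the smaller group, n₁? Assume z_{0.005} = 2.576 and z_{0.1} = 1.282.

n₁ = 52

With allocation ratio k = n₂/n₁ = 2, Var(x̄₁−x̄₂) = σ²(1/n₁ + 1/(k·n₁)) = σ²·(k+1)/(k·n₁).
So n₁ = (1 + 1/k)·((z_{α/2} + z_β)/d)² = 1.500 × (3.858/0.66)².
n₁ = 1.500 × 34.17 = 51.3.
Round up: n₁ = 52, giving n₂ = 2 × 52 = 104.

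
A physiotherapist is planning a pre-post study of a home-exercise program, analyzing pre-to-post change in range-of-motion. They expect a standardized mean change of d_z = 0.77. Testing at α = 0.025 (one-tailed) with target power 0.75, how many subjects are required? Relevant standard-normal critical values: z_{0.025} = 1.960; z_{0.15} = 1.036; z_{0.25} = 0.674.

For a paired (one-sample on differences) test: n = ((z_{α} + z_β) / d)².
z_{α} + z_β = 1.960 + 0.674 = 2.634.
n = (2.634 / 0.77)² = 3.421² = 11.70.
Round up.

n = 12 pairs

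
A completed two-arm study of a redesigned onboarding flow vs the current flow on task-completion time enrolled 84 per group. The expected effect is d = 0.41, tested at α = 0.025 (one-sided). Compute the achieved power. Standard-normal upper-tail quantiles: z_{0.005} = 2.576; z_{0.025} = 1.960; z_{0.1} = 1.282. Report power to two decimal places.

power ≈ 0.76

For two equal groups, power = Φ(d·√(n/2) − z_{α}).
d·√(n/2) = 0.41 × √(84/2) = 0.41 × 6.481 = 2.657.
z_β = 2.657 − 1.960 = 0.697.
Power = Φ(0.697) = 0.757.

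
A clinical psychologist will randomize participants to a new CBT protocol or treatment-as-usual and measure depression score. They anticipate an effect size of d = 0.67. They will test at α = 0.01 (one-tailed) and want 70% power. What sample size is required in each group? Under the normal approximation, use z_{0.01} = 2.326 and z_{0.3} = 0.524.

For two independent groups with equal n: n = 2·((z_{α} + z_β) / d)².
z_{α} + z_β = 2.326 + 0.524 = 2.850.
n = 2 × (2.850 / 0.67)² = 2 × 4.254² = 2 × 18.09 = 36.2.
Round up to the next whole participant.

n = 37 per group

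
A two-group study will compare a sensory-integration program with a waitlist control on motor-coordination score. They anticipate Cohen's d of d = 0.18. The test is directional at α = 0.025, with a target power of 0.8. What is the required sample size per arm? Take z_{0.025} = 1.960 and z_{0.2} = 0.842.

For two independent groups with equal n: n = 2·((z_{α} + z_β) / d)².
z_{α} + z_β = 1.960 + 0.842 = 2.802.
n = 2 × (2.802 / 0.18)² = 2 × 15.567² = 2 × 242.32 = 484.6.
Round up to the next whole participant.

n = 485 per group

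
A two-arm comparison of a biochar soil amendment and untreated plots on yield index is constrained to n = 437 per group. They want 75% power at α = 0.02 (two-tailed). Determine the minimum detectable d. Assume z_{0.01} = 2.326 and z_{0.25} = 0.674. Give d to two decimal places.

d_min ≈ 0.20

For two independent groups of n = 437 each: d_min = (z_{α/2} + z_β)·√(2/n).
z-sum = 2.326 + 0.674 = 3.000.
d_min = 3.000 × √(2/437) = 3.000 × 0.0677 = 0.203.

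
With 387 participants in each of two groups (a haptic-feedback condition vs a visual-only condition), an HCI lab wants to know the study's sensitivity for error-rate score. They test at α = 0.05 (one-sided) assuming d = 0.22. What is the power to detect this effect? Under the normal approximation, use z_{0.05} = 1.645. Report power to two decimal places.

For two equal groups, power = Φ(d·√(n/2) − z_{α}).
d·√(n/2) = 0.22 × √(387/2) = 0.22 × 13.910 = 3.060.
z_β = 3.060 − 1.645 = 1.415.
Power = Φ(1.415) = 0.922.

power ≈ 0.92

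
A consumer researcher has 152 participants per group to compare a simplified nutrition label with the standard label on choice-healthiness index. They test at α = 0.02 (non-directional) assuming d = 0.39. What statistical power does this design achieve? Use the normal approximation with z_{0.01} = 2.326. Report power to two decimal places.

power ≈ 0.86

For two equal groups, power = Φ(d·√(n/2) − z_{α/2}).
d·√(n/2) = 0.39 × √(152/2) = 0.39 × 8.718 = 3.400.
z_β = 3.400 − 2.326 = 1.074.
Power = Φ(1.074) = 0.859.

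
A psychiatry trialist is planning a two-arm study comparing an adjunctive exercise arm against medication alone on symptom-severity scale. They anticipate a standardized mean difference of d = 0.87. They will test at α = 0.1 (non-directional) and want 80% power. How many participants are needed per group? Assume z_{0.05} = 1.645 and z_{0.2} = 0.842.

n = 17 per group

For two independent groups with equal n: n = 2·((z_{α/2} + z_β) / d)².
z_{α/2} + z_β = 1.645 + 0.842 = 2.487.
n = 2 × (2.487 / 0.87)² = 2 × 2.859² = 2 × 8.17 = 16.3.
Round up to the next whole participant.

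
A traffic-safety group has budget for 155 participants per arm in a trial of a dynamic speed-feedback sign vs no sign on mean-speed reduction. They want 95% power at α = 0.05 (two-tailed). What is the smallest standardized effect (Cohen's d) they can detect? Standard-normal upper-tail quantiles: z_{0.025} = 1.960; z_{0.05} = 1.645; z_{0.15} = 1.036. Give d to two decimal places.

d_min ≈ 0.41

For two independent groups of n = 155 each: d_min = (z_{α/2} + z_β)·√(2/n).
z-sum = 1.960 + 1.645 = 3.605.
d_min = 3.605 × √(2/155) = 3.605 × 0.1136 = 0.410.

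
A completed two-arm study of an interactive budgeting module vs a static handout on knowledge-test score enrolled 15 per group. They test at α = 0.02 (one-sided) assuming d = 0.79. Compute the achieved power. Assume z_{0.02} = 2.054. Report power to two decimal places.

power ≈ 0.54

For two equal groups, power = Φ(d·√(n/2) − z_{α}).
d·√(n/2) = 0.79 × √(15/2) = 0.79 × 2.739 = 2.164.
z_β = 2.164 − 2.054 = 0.110.
Power = Φ(0.110) = 0.544.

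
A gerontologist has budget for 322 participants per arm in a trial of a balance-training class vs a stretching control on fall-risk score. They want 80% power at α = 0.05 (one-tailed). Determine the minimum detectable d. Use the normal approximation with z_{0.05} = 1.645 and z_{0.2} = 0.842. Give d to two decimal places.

d_min ≈ 0.20

For two independent groups of n = 322 each: d_min = (z_{α} + z_β)·√(2/n).
z-sum = 1.645 + 0.842 = 2.487.
d_min = 2.487 × √(2/322) = 2.487 × 0.0788 = 0.196.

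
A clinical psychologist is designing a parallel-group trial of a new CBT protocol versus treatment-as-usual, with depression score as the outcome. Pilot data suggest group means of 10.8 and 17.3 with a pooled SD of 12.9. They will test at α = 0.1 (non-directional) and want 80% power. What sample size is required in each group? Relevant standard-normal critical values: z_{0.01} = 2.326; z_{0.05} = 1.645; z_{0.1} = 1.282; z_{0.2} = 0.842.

n = 49 per group

Cohen's d = |M₁ − M₂| / SD_pooled = |10.8 − 17.3| / 12.9 = 6.5 / 12.9 = 0.504.
For two independent groups with equal n: n = 2·((z_{α/2} + z_β) / d)².
z_{α/2} + z_β = 1.645 + 0.842 = 2.487.
n = 2 × (2.487 / 0.504)² = 2 × 4.935² = 2 × 24.35 = 48.7.
Round up to the next whole participant.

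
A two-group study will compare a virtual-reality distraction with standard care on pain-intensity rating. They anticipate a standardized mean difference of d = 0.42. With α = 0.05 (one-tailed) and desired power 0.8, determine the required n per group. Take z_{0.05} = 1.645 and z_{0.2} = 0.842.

For two independent groups with equal n: n = 2·((z_{α} + z_β) / d)².
z_{α} + z_β = 1.645 + 0.842 = 2.487.
n = 2 × (2.487 / 0.42)² = 2 × 5.921² = 2 × 35.06 = 70.1.
Round up to the next whole participant.

n = 71 per group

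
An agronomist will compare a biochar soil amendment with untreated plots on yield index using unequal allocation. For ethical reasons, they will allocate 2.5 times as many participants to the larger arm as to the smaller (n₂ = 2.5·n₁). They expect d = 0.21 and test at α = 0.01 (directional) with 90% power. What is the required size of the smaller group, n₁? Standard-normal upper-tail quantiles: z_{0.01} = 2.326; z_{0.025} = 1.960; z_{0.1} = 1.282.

With allocation ratio k = n₂/n₁ = 2.5, Var(x̄₁−x̄₂) = σ²(1/n₁ + 1/(k·n₁)) = σ²·(k+1)/(k·n₁).
So n₁ = (1 + 1/k)·((z_{α} + z_β)/d)² = 1.400 × (3.608/0.21)².
n₁ = 1.400 × 295.19 = 413.3.
Round up: n₁ = 414, giving n₂ = 2.5 × 414 = 1035.

n₁ = 414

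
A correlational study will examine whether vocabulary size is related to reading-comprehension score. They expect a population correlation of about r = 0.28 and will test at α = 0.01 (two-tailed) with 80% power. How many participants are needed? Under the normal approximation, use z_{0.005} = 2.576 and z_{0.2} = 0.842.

n = 145

Fisher's z: C = ½·ln((1+r)/(1−r)) = ½·ln(1.7778) = 0.2877.
n = ((z_{α/2} + z_β)/C)² + 3.
(2.576 + 0.842) / 0.2877 = 3.418 / 0.2877 = 11.880.
n = 11.880² + 3 = 141.14 + 3 = 144.1.
Round up.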